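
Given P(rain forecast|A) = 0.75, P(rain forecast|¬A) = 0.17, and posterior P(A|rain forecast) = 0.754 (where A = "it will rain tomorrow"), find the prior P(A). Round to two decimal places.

In odds form, posterior odds = prior odds × likelihood ratio, so prior odds = posterior odds ÷ LR.
Posterior odds = 0.754/(1−0.754) = 3.0650. LR = 0.75/0.17 = 4.4118.
Prior odds = 3.0650/4.4118 = 0.6947, so P(A) = 0.6947/(1+0.6947) ≈ 0.41.

P(A) = 0.41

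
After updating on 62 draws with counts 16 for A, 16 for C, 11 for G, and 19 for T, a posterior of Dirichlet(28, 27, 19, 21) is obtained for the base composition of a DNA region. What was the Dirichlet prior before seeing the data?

For a Dirichlet(α) prior with multinomial counts c, the posterior is Dirichlet(α + c) componentwise.
Subtract each count from the matching posterior parameter: 28−16=12, 27−16=11, 19−11=8, 21−19=2.

Dirichlet(12, 11, 8, 2)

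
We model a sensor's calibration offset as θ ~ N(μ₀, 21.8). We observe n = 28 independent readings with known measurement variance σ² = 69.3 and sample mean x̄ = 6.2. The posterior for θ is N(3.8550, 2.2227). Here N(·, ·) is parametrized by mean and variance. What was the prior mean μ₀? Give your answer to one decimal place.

The posterior mean is a precision-weighted average: μ_n = (τ₀μ₀ + τ_data·x̄)/(τ₀+τ_data), with τ₀=1/σ₀² and τ_data=n/σ².
Here τ₀ = 1/21.8 = 0.045872 and τ_data = 28/69.3 = 0.404040, so τ_n = 0.449912.
Rearranging for μ₀: μ₀ = (μ_n·τ_n − τ_data·x̄)/τ₀ = (3.8550·0.449912 − 0.404040·6.2) / 0.045872 = -0.770637/0.045872 ≈ -16.8.

μ₀ = -16.8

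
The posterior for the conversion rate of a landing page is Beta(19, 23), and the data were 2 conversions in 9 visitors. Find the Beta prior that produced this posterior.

Beta(17, 16)

Under Beta–binomial conjugacy the posterior parameters are (a+s, b+f).
Subtract the data counts: 19−2=17, 23−7=16.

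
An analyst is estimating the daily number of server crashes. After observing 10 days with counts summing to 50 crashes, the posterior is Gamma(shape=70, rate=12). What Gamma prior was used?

Gamma(shape=20, rate=2)

Gamma–Poisson conjugacy: posterior shape = α + Σxᵢ, posterior rate = β + n.
So α = 70 − 50 = 20 and β = 12 − 10 = 2.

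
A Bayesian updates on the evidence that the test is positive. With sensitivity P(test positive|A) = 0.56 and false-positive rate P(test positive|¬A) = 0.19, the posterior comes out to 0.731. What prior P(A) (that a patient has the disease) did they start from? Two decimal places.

P(A) = 0.48

Bayes' rule in odds form gives O(A|E) = O(A)·[P(E|A)/P(E|¬A)], hence O(A) = O(A|E)/LR.
Posterior odds = 0.731/(1−0.731) = 2.7175. LR = 0.56/0.19 = 2.9474.
Prior odds = 2.7175/2.9474 = 0.9220, so P(A) = 0.9220/(1+0.9220) ≈ 0.48.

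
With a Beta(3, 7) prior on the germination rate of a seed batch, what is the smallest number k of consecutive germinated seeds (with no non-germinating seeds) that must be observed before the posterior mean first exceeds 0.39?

k = 2

After k germinated seeds and 0 non-germinating seeds the posterior is Beta(3+k, 7), with mean (3+k)/(3+7+k).
Set (3+k)/(10+k) > 0.39 and solve: k > (0.39·10 − 3)/(1 − 0.39) = 1.475.
The smallest integer exceeding 1.475 is 2.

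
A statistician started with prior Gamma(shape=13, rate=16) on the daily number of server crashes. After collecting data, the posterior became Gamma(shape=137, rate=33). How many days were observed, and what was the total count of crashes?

n = 17 days with total 124 crashes

A Gamma(α, β) prior (rate parametrization) on a Poisson rate with n observations summing to S gives posterior Gamma(α+S, β+n).
Matching: Σxᵢ = 137 − 13 = 124 and n = 33 − 16 = 17.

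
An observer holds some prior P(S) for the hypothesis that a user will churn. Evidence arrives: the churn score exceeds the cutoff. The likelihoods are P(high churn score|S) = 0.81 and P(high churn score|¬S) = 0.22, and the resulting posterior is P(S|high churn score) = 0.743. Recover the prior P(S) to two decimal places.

P(S) = 0.44

In odds form, posterior odds = prior odds × likelihood ratio, so prior odds = posterior odds ÷ LR.
Posterior odds = 0.743/(1−0.743) = 2.8911. LR = 0.81/0.22 = 3.6818.
Prior odds = 2.8911/3.6818 = 0.7852, so P(S) = 0.7852/(1+0.7852) ≈ 0.44.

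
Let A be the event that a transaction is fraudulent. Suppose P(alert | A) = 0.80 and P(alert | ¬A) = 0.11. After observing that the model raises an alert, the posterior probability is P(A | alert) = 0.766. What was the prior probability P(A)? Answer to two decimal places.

P(A) = 0.31

In odds form, posterior odds = prior odds × likelihood ratio, so prior odds = posterior odds ÷ LR.
Posterior odds = 0.766/(1−0.766) = 3.2735. LR = 0.80/0.11 = 7.2727.
Prior odds = 3.2735/7.2727 = 0.4501, so P(A) = 0.4501/(1+0.4501) ≈ 0.31.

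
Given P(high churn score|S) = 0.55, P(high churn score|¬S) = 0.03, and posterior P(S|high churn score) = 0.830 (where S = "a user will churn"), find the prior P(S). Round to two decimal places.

P(S) = 0.21

Bayes' rule in odds form gives O(S|E) = O(S)·[P(E|S)/P(E|¬S)], hence O(S) = O(S|E)/LR.
Posterior odds = 0.830/(1−0.830) = 4.8824. LR = 0.55/0.03 = 18.3333.
Prior odds = 4.8824/18.3333 = 0.2663, so P(S) = 0.2663/(1+0.2663) ≈ 0.21.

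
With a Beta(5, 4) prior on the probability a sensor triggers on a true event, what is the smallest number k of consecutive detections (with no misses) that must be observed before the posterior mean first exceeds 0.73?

k = 6

After k detections and 0 misses the posterior is Beta(5+k, 4), with mean (5+k)/(5+4+k).
Set (5+k)/(9+k) > 0.73 and solve: k > (0.73·9 − 5)/(1 − 0.73) = 5.815.
The smallest integer exceeding 5.815 is 6, and checking k=6: (11)/(15) = 0.7333 > 0.73.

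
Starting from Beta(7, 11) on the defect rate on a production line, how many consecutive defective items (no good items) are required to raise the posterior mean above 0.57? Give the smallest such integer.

k = 8

After k defective items and 0 good items the posterior is Beta(7+k, 11), with mean (7+k)/(7+11+k).
Set (7+k)/(18+k) > 0.57 and solve: k > (0.57·18 − 7)/(1 − 0.57) = 7.581.
The smallest integer exceeding 7.581 is 8, and checking k=8: (15)/(26) = 0.5769 > 0.57.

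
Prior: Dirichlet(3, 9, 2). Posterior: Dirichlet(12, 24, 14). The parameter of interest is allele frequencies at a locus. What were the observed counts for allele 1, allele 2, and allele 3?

counts (9, 15, 12)

For a Dirichlet(α) prior with multinomial counts c, the posterior is Dirichlet(α + c) componentwise.
Counts are posterior − prior componentwise: 12−3=9, 24−9=15, 14−2=12.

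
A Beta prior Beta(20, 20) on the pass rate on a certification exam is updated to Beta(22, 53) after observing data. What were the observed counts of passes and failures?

Beta is conjugate to the binomial likelihood: posterior = Beta(a+s, b+f).
So s = 22 − 20 = 2 and f = 53 − 20 = 33.

2 passes and 33 failures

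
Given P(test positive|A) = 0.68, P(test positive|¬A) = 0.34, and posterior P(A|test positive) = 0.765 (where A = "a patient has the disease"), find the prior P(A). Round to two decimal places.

P(A) = 0.62

Bayes' rule in odds form gives O(A|E) = O(A)·[P(E|A)/P(E|¬A)], hence O(A) = O(A|E)/LR.
Posterior odds = 0.765/(1−0.765) = 3.2553. LR = 0.68/0.34 = 2.0000.
Prior odds = 3.2553/2.0000 = 1.6277, so P(A) = 1.6277/(1+1.6277) ≈ 0.62.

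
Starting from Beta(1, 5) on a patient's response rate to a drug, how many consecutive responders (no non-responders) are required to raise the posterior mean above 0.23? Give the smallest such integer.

k = 1

After k responders and 0 non-responders the posterior is Beta(1+k, 5), with mean (1+k)/(1+5+k).
Set (1+k)/(6+k) > 0.23 and solve: k > (0.23·6 − 1)/(1 − 0.23) = 0.494.
The smallest integer exceeding 0.494 is 1, and checking k=1: (2)/(7) = 0.2857 > 0.23.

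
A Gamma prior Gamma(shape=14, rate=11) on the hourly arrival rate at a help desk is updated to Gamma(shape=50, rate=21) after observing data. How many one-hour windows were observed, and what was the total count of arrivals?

Gamma–Poisson conjugacy: posterior shape = α + Σxᵢ, posterior rate = β + n.
Matching: Σxᵢ = 50 − 14 = 36 and n = 21 − 11 = 10.

n = 10 one-hour windows with total 36 arrivals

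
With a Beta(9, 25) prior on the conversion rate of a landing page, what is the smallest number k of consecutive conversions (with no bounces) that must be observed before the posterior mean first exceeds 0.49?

After k conversions and 0 bounces the posterior is Beta(9+k, 25), with mean (9+k)/(9+25+k).
Set (9+k)/(34+k) > 0.49 and solve: k > (0.49·34 − 9)/(1 − 0.49) = 15.020.
The smallest integer exceeding 15.020 is 16, and checking k=16: (25)/(50) = 0.5000 > 0.49.

k = 16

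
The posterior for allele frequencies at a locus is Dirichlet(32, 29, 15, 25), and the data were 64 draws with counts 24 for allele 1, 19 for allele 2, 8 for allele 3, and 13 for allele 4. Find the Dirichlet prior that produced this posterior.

For a Dirichlet(α) prior with multinomial counts c, the posterior is Dirichlet(α + c) componentwise.
Subtract each count from the matching posterior parameter: 32−24=8, 29−19=10, 15−8=7, 25−13=12.

Dirichlet(8, 10, 7, 12)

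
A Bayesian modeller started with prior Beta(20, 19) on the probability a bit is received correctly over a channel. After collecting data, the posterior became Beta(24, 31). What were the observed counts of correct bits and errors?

A Beta(α, β) prior with s successes and f failures in binomial data gives a Beta(α+s, β+f) posterior.
Match parameters: s=24−20=4, f=31−19=12.

4 correct bits and 12 errors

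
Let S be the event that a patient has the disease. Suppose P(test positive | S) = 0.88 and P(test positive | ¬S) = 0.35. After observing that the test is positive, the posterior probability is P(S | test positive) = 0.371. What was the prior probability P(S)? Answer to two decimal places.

P(S) = 0.19

Bayes' rule in odds form gives O(S|E) = O(S)·[P(E|S)/P(E|¬S)], hence O(S) = O(S|E)/LR.
Posterior odds = 0.371/(1−0.371) = 0.5898. LR = 0.88/0.35 = 2.5143.
Prior odds = 0.5898/2.5143 = 0.2346, so P(S) = 0.2346/(1+0.2346) ≈ 0.19.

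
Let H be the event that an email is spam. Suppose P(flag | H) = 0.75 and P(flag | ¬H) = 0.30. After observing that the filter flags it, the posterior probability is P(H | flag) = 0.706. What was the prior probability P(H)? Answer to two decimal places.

P(H) = 0.49

In odds form, posterior odds = prior odds × likelihood ratio, so prior odds = posterior odds ÷ LR.
Posterior odds = 0.706/(1−0.706) = 2.4014. LR = 0.75/0.30 = 2.5000.
Prior odds = 2.4014/2.5000 = 0.9606, so P(H) = 0.9606/(1+0.9606) ≈ 0.49.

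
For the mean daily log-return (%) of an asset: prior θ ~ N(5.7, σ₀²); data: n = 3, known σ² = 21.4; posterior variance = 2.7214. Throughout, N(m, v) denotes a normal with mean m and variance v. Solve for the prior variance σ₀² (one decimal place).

Posterior precision equals prior precision plus data precision: 1/σ_n² = 1/σ₀² + n/σ².
So 1/σ₀² = 1/2.7214 − 3/21.4 = 0.367458 − 0.140187 = 0.227271.
Hence σ₀² = 1/0.227271 ≈ 4.4.

σ₀² = 4.4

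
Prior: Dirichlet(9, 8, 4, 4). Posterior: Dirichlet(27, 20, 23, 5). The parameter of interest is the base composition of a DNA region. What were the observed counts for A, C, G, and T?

counts (18, 12, 19, 1)

For a Dirichlet(α) prior with multinomial counts c, the posterior is Dirichlet(α + c) componentwise.
Counts are posterior − prior componentwise: 27−9=18, 20−8=12, 23−4=19, 5−4=1.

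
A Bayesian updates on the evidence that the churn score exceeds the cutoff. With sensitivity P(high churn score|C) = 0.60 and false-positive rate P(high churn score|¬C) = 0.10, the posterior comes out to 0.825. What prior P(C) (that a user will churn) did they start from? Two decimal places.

P(C) = 0.44

Bayes' rule in odds form gives O(C|E) = O(C)·[P(E|C)/P(E|¬C)], hence O(C) = O(C|E)/LR.
Posterior odds = 0.825/(1−0.825) = 4.7143. LR = 0.60/0.10 = 6.0000.
Prior odds = 4.7143/6.0000 = 0.7857, so P(C) = 0.7857/(1+0.7857) ≈ 0.44.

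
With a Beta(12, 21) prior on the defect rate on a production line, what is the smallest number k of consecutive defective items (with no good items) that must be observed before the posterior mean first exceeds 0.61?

k = 21

After k defective items and 0 good items the posterior is Beta(12+k, 21), with mean (12+k)/(12+21+k).
Set (12+k)/(33+k) > 0.61 and solve: k > (0.61·33 − 12)/(1 − 0.61) = 20.846.
The smallest integer exceeding 20.846 is 21, and checking k=21: (33)/(54) = 0.6111 > 0.61.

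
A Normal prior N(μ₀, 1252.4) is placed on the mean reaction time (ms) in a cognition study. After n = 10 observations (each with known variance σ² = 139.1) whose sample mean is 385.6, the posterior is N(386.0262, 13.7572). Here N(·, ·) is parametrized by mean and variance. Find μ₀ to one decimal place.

μ₀ = 424.4

With known observation variance, the Normal–Normal posterior has precision τ_n = τ₀ + n/σ² and mean μ_n = (τ₀μ₀ + (n/σ²)x̄)/τ_n.
Here τ₀ = 1/1252.4 = 0.000798 and τ_data = 10/139.1 = 0.071891, so τ_n = 0.072689.
Rearranging for μ₀: μ₀ = (μ_n·τ_n − τ_data·x̄)/τ₀ = (386.0262·0.072689 − 0.071891·385.6) / 0.000798 = 0.338689/0.000798 ≈ 424.4.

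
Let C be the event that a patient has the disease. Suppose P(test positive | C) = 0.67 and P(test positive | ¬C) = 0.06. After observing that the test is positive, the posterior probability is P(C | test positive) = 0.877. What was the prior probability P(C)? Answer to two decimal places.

Bayes' rule in odds form gives O(C|E) = O(C)·[P(E|C)/P(E|¬C)], hence O(C) = O(C|E)/LR.
Posterior odds = 0.877/(1−0.877) = 7.1301. LR = 0.67/0.06 = 11.1667.
Prior odds = 7.1301/11.1667 = 0.6385, so P(C) = 0.6385/(1+0.6385) ≈ 0.39.

P(C) = 0.39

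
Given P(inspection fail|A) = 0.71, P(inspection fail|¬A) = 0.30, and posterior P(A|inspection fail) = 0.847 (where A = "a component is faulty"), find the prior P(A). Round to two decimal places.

P(A) = 0.70

In odds form, posterior odds = prior odds × likelihood ratio, so prior odds = posterior odds ÷ LR.
Posterior odds = 0.847/(1−0.847) = 5.5359. LR = 0.71/0.30 = 2.3667.
Prior odds = 5.5359/2.3667 = 2.3391, so P(A) = 2.3391/(1+2.3391) ≈ 0.70.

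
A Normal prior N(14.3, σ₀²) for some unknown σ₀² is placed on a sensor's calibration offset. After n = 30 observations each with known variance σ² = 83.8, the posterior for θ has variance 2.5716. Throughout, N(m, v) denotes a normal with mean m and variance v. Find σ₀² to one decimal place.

Posterior precision equals prior precision plus data precision: 1/σ_n² = 1/σ₀² + n/σ².
So 1/σ₀² = 1/2.5716 − 30/83.8 = 0.388863 − 0.357995 = 0.030868.
Hence σ₀² = 1/0.030868 ≈ 32.4.

σ₀² = 32.4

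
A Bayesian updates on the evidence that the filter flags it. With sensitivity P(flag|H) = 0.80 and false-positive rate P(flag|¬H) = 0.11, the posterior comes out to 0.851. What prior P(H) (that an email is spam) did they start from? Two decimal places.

Bayes' rule in odds form gives O(H|E) = O(H)·[P(E|H)/P(E|¬H)], hence O(H) = O(H|E)/LR.
Posterior odds = 0.851/(1−0.851) = 5.7114. LR = 0.80/0.11 = 7.2727.
Prior odds = 5.7114/7.2727 = 0.7853, so P(H) = 0.7853/(1+0.7853) ≈ 0.44.

P(H) = 0.44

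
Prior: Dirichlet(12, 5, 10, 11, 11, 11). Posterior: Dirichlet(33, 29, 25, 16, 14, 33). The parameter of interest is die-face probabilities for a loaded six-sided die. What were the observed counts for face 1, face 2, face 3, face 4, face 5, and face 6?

counts (21, 24, 15, 5, 3, 22)

For a Dirichlet(α) prior with multinomial counts c, the posterior is Dirichlet(α + c) componentwise.
Counts are posterior − prior componentwise: 33−12=21, 29−5=24, 25−10=15, 16−11=5, 14−11=3, 33−11=22.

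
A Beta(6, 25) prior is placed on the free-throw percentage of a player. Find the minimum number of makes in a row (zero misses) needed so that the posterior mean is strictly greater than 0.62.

k = 35

After k makes and 0 misses the posterior is Beta(6+k, 25), with mean (6+k)/(6+25+k).
Set (6+k)/(31+k) > 0.62 and solve: k > (0.62·31 − 6)/(1 − 0.62) = 34.789.
The smallest integer exceeding 34.789 is 35, and checking k=35: (41)/(66) = 0.6212 > 0.62.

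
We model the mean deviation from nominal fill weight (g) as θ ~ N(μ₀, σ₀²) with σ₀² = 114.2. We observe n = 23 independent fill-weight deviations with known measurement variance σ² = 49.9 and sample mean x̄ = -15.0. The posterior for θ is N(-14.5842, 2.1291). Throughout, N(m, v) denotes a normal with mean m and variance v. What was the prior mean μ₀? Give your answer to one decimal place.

With known observation variance, the Normal–Normal posterior has precision τ_n = τ₀ + n/σ² and mean μ_n = (τ₀μ₀ + (n/σ²)x̄)/τ_n.
Here τ₀ = 1/114.2 = 0.008757 and τ_data = 23/49.9 = 0.460922, so τ_n = 0.469679.
Rearranging for μ₀: μ₀ = (μ_n·τ_n − τ_data·x̄)/τ₀ = (-14.5842·0.469679 − 0.460922·-15.0) / 0.008757 = 0.063938/0.008757 ≈ 7.3.

μ₀ = 7.3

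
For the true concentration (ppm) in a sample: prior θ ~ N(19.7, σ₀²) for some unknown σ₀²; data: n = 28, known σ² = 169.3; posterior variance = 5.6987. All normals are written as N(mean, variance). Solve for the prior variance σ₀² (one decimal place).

σ₀² = 99.1

Posterior precision equals prior precision plus data precision: 1/σ_n² = 1/σ₀² + n/σ².
So 1/σ₀² = 1/5.6987 − 28/169.3 = 0.175479 − 0.165387 = 0.010092.
Hence σ₀² = 1/0.010092 ≈ 99.1.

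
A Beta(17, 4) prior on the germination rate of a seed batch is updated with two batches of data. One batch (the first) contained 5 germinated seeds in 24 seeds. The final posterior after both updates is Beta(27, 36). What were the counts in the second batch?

Because Beta–binomial updating is additive in the counts, the combined data contributed (α_post−α_prior, β_post−β_prior) successes and failures.
Total across both batches: 27−17=10 germinated seeds, 36−4=32 non-germinating seeds.
Subtract the first batch: 10−5=5 germinated seeds and 32−19=13 non-germinating seeds.

5 germinated seeds and 13 non-germinating seeds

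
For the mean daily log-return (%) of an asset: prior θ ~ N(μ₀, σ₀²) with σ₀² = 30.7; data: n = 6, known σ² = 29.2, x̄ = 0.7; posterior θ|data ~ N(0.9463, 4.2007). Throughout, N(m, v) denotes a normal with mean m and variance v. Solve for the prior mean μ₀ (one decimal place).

μ₀ = 2.5

The posterior mean is a precision-weighted average: μ_n = (τ₀μ₀ + τ_data·x̄)/(τ₀+τ_data), with τ₀=1/σ₀² and τ_data=n/σ².
Here τ₀ = 1/30.7 = 0.032573 and τ_data = 6/29.2 = 0.205479, so τ_n = 0.238052.
Rearranging for μ₀: μ₀ = (μ_n·τ_n − τ_data·x̄)/τ₀ = (0.9463·0.238052 − 0.205479·0.7) / 0.032573 = 0.081433/0.032573 ≈ 2.5.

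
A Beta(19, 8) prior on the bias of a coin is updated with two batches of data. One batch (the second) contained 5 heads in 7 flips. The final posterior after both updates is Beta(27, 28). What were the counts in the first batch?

3 heads and 18 tails

Sequential conjugate updates are equivalent to a single update on the pooled data, so total successes = posterior α − prior α and total failures = posterior β − prior β.
Total across both batches: 27−19=8 heads, 28−8=20 tails.
Subtract the second batch: 8−5=3 heads and 20−2=18 tails.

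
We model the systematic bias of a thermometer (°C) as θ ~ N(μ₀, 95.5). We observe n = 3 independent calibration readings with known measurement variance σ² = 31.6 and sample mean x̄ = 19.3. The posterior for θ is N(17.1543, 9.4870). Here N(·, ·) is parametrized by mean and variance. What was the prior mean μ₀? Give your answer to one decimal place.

μ₀ = -2.3

The posterior mean is a precision-weighted average: μ_n = (τ₀μ₀ + τ_data·x̄)/(τ₀+τ_data), with τ₀=1/σ₀² and τ_data=n/σ².
Here τ₀ = 1/95.5 = 0.010471 and τ_data = 3/31.6 = 0.094937, so τ_n = 0.105408.
Rearranging for μ₀: μ₀ = (μ_n·τ_n − τ_data·x̄)/τ₀ = (17.1543·0.105408 − 0.094937·19.3) / 0.010471 = -0.024084/0.010471 ≈ -2.3.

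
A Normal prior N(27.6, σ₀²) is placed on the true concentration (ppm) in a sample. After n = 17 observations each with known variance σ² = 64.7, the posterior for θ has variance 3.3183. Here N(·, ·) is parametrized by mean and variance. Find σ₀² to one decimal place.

Posterior precision equals prior precision plus data precision: 1/σ_n² = 1/σ₀² + n/σ².
So 1/σ₀² = 1/3.3183 − 17/64.7 = 0.301359 − 0.262751 = 0.038608.
Hence σ₀² = 1/0.038608 ≈ 25.9.

σ₀² = 25.9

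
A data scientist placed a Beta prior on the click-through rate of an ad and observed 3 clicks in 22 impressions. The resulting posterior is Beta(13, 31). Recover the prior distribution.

Beta is conjugate to the binomial likelihood: posterior = Beta(α+s, β+f).
Subtract the data counts: 13−3=10, 31−19=12.

Beta(10, 12)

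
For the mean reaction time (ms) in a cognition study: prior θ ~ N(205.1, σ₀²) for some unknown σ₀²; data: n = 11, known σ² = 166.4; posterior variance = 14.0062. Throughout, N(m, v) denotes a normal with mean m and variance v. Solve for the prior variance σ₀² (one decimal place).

σ₀² = 189.0

Posterior precision equals prior precision plus data precision: 1/σ_n² = 1/σ₀² + n/σ².
So 1/σ₀² = 1/14.0062 − 11/166.4 = 0.071397 − 0.066106 = 0.005291.
Hence σ₀² = 1/0.005291 ≈ 189.0.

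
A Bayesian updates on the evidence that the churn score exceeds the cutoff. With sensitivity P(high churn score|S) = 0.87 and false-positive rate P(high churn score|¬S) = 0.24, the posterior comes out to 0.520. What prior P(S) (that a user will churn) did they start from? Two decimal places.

P(S) = 0.23

Bayes' rule in odds form gives O(S|E) = O(S)·[P(E|S)/P(E|¬S)], hence O(S) = O(S|E)/LR.
Posterior odds = 0.520/(1−0.520) = 1.0833. LR = 0.87/0.24 = 3.6250.
Prior odds = 1.0833/3.6250 = 0.2988, so P(S) = 0.2988/(1+0.2988) ≈ 0.23.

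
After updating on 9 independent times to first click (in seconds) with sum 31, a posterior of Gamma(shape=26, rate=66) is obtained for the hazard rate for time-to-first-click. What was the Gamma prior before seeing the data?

For an exponential likelihood with a Gamma(α, β) prior on the rate, n observations with total T give posterior Gamma(α+n, β+T).
So α = 26 − 9 = 17 and β = 66 − 31 = 35.

Gamma(shape=17, rate=35)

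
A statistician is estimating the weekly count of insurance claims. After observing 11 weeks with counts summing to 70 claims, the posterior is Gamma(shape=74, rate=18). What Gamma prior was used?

Gamma(shape=4, rate=7)

A Gamma(α, β) prior (rate parametrization) on a Poisson rate with n observations summing to S gives posterior Gamma(α+S, β+n).
So α = 74 − 70 = 4 and β = 18 − 11 = 7.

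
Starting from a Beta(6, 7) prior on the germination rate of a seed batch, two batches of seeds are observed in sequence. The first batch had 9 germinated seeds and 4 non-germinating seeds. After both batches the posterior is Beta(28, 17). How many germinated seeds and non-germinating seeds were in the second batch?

13 germinated seeds and 6 non-germinating seeds

Because Beta–binomial updating is additive in the counts, the combined data contributed (α_post−α_prior, β_post−β_prior) successes and failures.
Total across both batches: 28−6=22 germinated seeds, 17−7=10 non-germinating seeds.
Subtract the first batch: 22−9=13 germinated seeds and 10−4=6 non-germinating seeds.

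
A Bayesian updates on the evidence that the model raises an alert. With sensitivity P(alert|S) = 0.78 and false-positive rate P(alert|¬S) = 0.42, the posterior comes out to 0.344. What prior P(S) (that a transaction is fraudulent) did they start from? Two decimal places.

Bayes' rule in odds form gives O(S|E) = O(S)·[P(E|S)/P(E|¬S)], hence O(S) = O(S|E)/LR.
Posterior odds = 0.344/(1−0.344) = 0.5244. LR = 0.78/0.42 = 1.8571.
Prior odds = 0.5244/1.8571 = 0.2824, so P(S) = 0.2824/(1+0.2824) ≈ 0.22.

P(S) = 0.22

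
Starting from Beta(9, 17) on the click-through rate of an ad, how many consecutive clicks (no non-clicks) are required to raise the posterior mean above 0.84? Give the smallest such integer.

k = 81

After k clicks and 0 non-clicks the posterior is Beta(9+k, 17), with mean (9+k)/(9+17+k).
Set (9+k)/(26+k) > 0.84 and solve: k > (0.84·26 − 9)/(1 − 0.84) = 80.250.
The smallest integer exceeding 80.250 is 81.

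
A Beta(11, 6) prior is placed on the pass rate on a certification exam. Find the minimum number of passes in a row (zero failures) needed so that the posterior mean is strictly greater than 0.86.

k = 26

After k passes and 0 failures the posterior is Beta(11+k, 6), with mean (11+k)/(11+6+k).
Set (11+k)/(17+k) > 0.86 and solve: k > (0.86·17 − 11)/(1 − 0.86) = 25.857.
The smallest integer exceeding 25.857 is 26, and checking k=26: (37)/(43) = 0.8605 > 0.86.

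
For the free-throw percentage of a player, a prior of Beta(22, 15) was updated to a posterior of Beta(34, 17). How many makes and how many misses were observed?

12 makes and 2 misses

A Beta(a, b) prior with s successes and f failures in binomial data gives a Beta(a+s, b+f) posterior.
Match parameters: s=34−22=12, f=17−15=2.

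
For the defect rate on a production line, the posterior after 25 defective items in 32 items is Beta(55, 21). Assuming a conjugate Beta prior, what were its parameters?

Beta(30, 14)

Beta is conjugate to the binomial likelihood: posterior = Beta(a+s, b+f).
So a = 55 − 25 = 30 and b = 21 − 7 = 14.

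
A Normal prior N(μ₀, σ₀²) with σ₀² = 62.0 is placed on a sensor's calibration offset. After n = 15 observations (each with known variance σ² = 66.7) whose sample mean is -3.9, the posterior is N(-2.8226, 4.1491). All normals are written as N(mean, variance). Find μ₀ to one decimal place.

The posterior mean is a precision-weighted average: μ_n = (τ₀μ₀ + τ_data·x̄)/(τ₀+τ_data), with τ₀=1/σ₀² and τ_data=n/σ².
Here τ₀ = 1/62.0 = 0.016129 and τ_data = 15/66.7 = 0.224888, so τ_n = 0.241017.
Rearranging for μ₀: μ₀ = (μ_n·τ_n − τ_data·x̄)/τ₀ = (-2.8226·0.241017 − 0.224888·-3.9) / 0.016129 = 0.196769/0.016129 ≈ 12.2.

μ₀ = 12.2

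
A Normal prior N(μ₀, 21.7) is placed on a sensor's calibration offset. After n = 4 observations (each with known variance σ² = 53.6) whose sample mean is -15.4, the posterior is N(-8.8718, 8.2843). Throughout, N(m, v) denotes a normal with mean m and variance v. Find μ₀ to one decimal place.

The posterior mean is a precision-weighted average: μ_n = (τ₀μ₀ + τ_data·x̄)/(τ₀+τ_data), with τ₀=1/σ₀² and τ_data=n/σ².
Here τ₀ = 1/21.7 = 0.046083 and τ_data = 4/53.6 = 0.074627, so τ_n = 0.120710.
Rearranging for μ₀: μ₀ = (μ_n·τ_n − τ_data·x̄)/τ₀ = (-8.8718·0.120710 − 0.074627·-15.4) / 0.046083 = 0.078341/0.046083 ≈ 1.7.

μ₀ = 1.7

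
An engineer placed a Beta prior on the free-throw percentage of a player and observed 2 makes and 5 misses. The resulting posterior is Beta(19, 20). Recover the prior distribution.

A Beta(a, b) prior with s successes and f failures in binomial data gives a Beta(a+s, b+f) posterior.
So a = 19 − 2 = 17 and b = 20 − 5 = 15.

Beta(17, 15)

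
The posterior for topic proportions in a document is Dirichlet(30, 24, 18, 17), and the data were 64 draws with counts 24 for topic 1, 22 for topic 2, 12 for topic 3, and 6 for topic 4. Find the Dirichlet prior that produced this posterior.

Dirichlet(6, 2, 6, 11)

For a Dirichlet(α) prior with multinomial counts c, the posterior is Dirichlet(α + c) componentwise.
Subtract each count from the matching posterior parameter: 30−24=6, 24−22=2, 18−12=6, 17−6=11.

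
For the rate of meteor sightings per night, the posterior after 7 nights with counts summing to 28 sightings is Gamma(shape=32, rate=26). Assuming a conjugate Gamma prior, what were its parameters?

Gamma(shape=4, rate=19)

Gamma–Poisson conjugacy: posterior shape = α + Σxᵢ, posterior rate = β + n.
So α = 32 − 28 = 4 and β = 26 − 7 = 19.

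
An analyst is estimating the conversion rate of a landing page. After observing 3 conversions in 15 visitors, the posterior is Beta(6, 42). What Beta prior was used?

Beta(3, 30)

Under Beta–binomial conjugacy the posterior parameters are (α+s, β+f).
So α = 6 − 3 = 3 and β = 42 − 12 = 30.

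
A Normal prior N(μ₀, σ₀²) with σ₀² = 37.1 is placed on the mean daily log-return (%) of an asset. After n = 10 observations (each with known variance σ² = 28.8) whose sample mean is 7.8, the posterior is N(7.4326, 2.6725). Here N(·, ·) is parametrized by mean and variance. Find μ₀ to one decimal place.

With known observation variance, the Normal–Normal posterior has precision τ_n = τ₀ + n/σ² and mean μ_n = (τ₀μ₀ + (n/σ²)x̄)/τ_n.
Here τ₀ = 1/37.1 = 0.026954 and τ_data = 10/28.8 = 0.347222, so τ_n = 0.374176.
Rearranging for μ₀: μ₀ = (μ_n·τ_n − τ_data·x̄)/τ₀ = (7.4326·0.374176 − 0.347222·7.8) / 0.026954 = 0.072769/0.026954 ≈ 2.7.

μ₀ = 2.7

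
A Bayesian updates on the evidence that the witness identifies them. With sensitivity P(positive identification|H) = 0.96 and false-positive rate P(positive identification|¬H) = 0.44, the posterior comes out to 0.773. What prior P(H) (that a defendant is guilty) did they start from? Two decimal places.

Bayes' rule in odds form gives O(H|E) = O(H)·[P(E|H)/P(E|¬H)], hence O(H) = O(H|E)/LR.
Posterior odds = 0.773/(1−0.773) = 3.4053. LR = 0.96/0.44 = 2.1818.
Prior odds = 3.4053/2.1818 = 1.5608, so P(H) = 1.5608/(1+1.5608) ≈ 0.61.

P(H) = 0.61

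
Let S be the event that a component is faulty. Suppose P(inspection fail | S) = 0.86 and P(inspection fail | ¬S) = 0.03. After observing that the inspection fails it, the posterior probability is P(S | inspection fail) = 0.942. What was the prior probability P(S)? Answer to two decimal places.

P(S) = 0.36

In odds form, posterior odds = prior odds × likelihood ratio, so prior odds = posterior odds ÷ LR.
Posterior odds = 0.942/(1−0.942) = 16.2414. LR = 0.86/0.03 = 28.6667.
Prior odds = 16.2414/28.6667 = 0.5666, so P(S) = 0.5666/(1+0.5666) ≈ 0.36.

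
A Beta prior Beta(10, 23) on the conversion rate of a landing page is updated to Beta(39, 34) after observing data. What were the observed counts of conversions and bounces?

29 conversions and 11 bounces

A Beta(a, b) prior with s successes and f failures in binomial data gives a Beta(a+s, b+f) posterior.
Match parameters: s=39−10=29, f=34−23=11.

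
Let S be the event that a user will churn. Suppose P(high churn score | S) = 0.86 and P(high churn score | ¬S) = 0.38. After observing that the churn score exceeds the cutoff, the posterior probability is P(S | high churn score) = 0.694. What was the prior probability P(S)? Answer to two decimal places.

P(S) = 0.50

In odds form, posterior odds = prior odds × likelihood ratio, so prior odds = posterior odds ÷ LR.
Posterior odds = 0.694/(1−0.694) = 2.2680. LR = 0.86/0.38 = 2.2632.
Prior odds = 2.2680/2.2632 = 1.0021, so P(S) = 1.0021/(1+1.0021) ≈ 0.50.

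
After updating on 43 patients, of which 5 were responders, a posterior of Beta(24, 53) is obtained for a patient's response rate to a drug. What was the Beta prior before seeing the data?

Beta(19, 15)

Under Beta–binomial conjugacy the posterior parameters are (α+s, β+f).
So α = 24 − 5 = 19 and β = 53 − 38 = 15.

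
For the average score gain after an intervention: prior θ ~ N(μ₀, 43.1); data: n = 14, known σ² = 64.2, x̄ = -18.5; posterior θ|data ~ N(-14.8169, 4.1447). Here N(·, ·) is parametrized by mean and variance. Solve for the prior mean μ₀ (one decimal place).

μ₀ = 19.8

The posterior mean is a precision-weighted average: μ_n = (τ₀μ₀ + τ_data·x̄)/(τ₀+τ_data), with τ₀=1/σ₀² and τ_data=n/σ².
Here τ₀ = 1/43.1 = 0.023202 and τ_data = 14/64.2 = 0.218069, so τ_n = 0.241271.
Rearranging for μ₀: μ₀ = (μ_n·τ_n − τ_data·x̄)/τ₀ = (-14.8169·0.241271 − 0.218069·-18.5) / 0.023202 = 0.459388/0.023202 ≈ 19.8.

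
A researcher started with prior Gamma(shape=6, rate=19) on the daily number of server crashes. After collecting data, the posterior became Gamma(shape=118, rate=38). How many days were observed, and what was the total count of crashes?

A Gamma(α, β) prior (rate parametrization) on a Poisson rate with n observations summing to S gives posterior Gamma(α+S, β+n).
Matching: Σxᵢ = 118 − 6 = 112 and n = 38 − 19 = 19.

n = 19 days with total 112 crashes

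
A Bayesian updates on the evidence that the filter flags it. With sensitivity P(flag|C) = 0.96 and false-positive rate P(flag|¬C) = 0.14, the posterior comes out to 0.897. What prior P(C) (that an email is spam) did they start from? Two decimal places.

In odds form, posterior odds = prior odds × likelihood ratio, so prior odds = posterior odds ÷ LR.
Posterior odds = 0.897/(1−0.897) = 8.7087. LR = 0.96/0.14 = 6.8571.
Prior odds = 8.7087/6.8571 = 1.2700, so P(C) = 1.2700/(1+1.2700) ≈ 0.56.

P(C) = 0.56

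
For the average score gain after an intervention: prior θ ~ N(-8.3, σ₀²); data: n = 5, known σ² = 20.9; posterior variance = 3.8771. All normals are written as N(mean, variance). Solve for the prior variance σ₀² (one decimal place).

σ₀² = 53.5

Posterior precision equals prior precision plus data precision: 1/σ_n² = 1/σ₀² + n/σ².
So 1/σ₀² = 1/3.8771 − 5/20.9 = 0.257925 − 0.239234 = 0.018691.
Hence σ₀² = 1/0.018691 ≈ 53.5.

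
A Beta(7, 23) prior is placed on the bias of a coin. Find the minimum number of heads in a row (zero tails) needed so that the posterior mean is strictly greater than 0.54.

k = 21

After k heads and 0 tails the posterior is Beta(7+k, 23), with mean (7+k)/(7+23+k).
Set (7+k)/(30+k) > 0.54 and solve: k > (0.54·30 − 7)/(1 − 0.54) = 20.000.
The smallest integer exceeding 20.000 is 21.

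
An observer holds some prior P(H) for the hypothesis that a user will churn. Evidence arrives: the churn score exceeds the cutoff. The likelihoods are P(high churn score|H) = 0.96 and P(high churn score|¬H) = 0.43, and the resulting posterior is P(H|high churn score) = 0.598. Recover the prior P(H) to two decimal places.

Bayes' rule in odds form gives O(H|E) = O(H)·[P(E|H)/P(E|¬H)], hence O(H) = O(H|E)/LR.
Posterior odds = 0.598/(1−0.598) = 1.4876. LR = 0.96/0.43 = 2.2326.
Prior odds = 1.4876/2.2326 = 0.6663, so P(H) = 0.6663/(1+0.6663) ≈ 0.40.

P(H) = 0.40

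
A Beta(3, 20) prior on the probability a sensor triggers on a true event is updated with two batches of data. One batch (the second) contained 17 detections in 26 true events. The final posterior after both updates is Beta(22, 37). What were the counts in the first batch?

2 detections and 8 misses

Sequential conjugate updates are equivalent to a single update on the pooled data, so total successes = posterior α − prior α and total failures = posterior β − prior β.
Total across both batches: 22−3=19 detections, 37−20=17 misses.
Subtract the second batch: 19−17=2 detections and 17−9=8 misses.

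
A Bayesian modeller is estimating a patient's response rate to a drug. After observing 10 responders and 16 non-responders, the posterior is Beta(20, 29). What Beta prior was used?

Beta(10, 13)

A Beta(a, b) prior with s successes and f failures in binomial data gives a Beta(a+s, b+f) posterior.
So a = 20 − 10 = 10 and b = 29 − 16 = 13.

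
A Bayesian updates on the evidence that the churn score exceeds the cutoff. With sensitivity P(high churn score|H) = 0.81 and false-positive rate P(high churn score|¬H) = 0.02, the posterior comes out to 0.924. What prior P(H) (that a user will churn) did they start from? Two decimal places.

Bayes' rule in odds form gives O(H|E) = O(H)·[P(E|H)/P(E|¬H)], hence O(H) = O(H|E)/LR.
Posterior odds = 0.924/(1−0.924) = 12.1579. LR = 0.81/0.02 = 40.5000.
Prior odds = 12.1579/40.5000 = 0.3002, so P(H) = 0.3002/(1+0.3002) ≈ 0.23.

P(H) = 0.23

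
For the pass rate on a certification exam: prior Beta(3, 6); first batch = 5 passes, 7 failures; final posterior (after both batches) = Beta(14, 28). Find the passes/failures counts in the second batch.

6 passes and 15 failures

Because Beta–binomial updating is additive in the counts, the combined data contributed (α_post−α_prior, β_post−β_prior) successes and failures.
Total across both batches: 14−3=11 passes, 28−6=22 failures.
Subtract the first batch: 11−5=6 passes and 22−7=15 failures.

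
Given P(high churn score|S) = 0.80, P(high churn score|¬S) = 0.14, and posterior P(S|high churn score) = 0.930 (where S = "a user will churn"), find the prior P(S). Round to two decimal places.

In odds form, posterior odds = prior odds × likelihood ratio, so prior odds = posterior odds ÷ LR.
Posterior odds = 0.930/(1−0.930) = 13.2857. LR = 0.80/0.14 = 5.7143.
Prior odds = 13.2857/5.7143 = 2.3250, so P(S) = 2.3250/(1+2.3250) ≈ 0.70.

P(S) = 0.70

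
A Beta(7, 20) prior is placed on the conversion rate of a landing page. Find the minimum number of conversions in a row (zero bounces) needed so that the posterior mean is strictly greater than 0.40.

k = 7

After k conversions and 0 bounces the posterior is Beta(7+k, 20), with mean (7+k)/(7+20+k).
Set (7+k)/(27+k) > 0.40 and solve: k > (0.40·27 − 7)/(1 − 0.40) = 6.333.
The smallest integer exceeding 6.333 is 7.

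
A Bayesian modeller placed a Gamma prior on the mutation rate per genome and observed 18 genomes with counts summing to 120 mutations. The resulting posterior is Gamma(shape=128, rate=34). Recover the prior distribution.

A Gamma(α, β) prior (rate parametrization) on a Poisson rate with n observations summing to S gives posterior Gamma(α+S, β+n).
So α = 128 − 120 = 8 and β = 34 − 18 = 16.

Gamma(shape=8, rate=16)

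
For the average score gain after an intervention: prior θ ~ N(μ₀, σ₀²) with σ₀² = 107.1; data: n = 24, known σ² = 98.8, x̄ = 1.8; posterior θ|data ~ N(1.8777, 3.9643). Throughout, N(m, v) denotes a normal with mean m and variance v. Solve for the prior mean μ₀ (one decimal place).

With known observation variance, the Normal–Normal posterior has precision τ_n = τ₀ + n/σ² and mean μ_n = (τ₀μ₀ + (n/σ²)x̄)/τ_n.
Here τ₀ = 1/107.1 = 0.009337 and τ_data = 24/98.8 = 0.242915, so τ_n = 0.252252.
Rearranging for μ₀: μ₀ = (μ_n·τ_n − τ_data·x̄)/τ₀ = (1.8777·0.252252 − 0.242915·1.8) / 0.009337 = 0.036407/0.009337 ≈ 3.9.

μ₀ = 3.9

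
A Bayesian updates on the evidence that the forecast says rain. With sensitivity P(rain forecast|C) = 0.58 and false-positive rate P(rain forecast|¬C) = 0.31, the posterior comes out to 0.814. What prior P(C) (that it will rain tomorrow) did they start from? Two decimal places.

P(C) = 0.70

In odds form, posterior odds = prior odds × likelihood ratio, so prior odds = posterior odds ÷ LR.
Posterior odds = 0.814/(1−0.814) = 4.3763. LR = 0.58/0.31 = 1.8710.
Prior odds = 4.3763/1.8710 = 2.3390, so P(C) = 2.3390/(1+2.3390) ≈ 0.70.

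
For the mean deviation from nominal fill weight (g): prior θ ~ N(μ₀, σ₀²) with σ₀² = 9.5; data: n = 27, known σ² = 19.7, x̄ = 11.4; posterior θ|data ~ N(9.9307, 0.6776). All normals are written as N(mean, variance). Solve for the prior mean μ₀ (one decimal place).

μ₀ = -9.2

The posterior mean is a precision-weighted average: μ_n = (τ₀μ₀ + τ_data·x̄)/(τ₀+τ_data), with τ₀=1/σ₀² and τ_data=n/σ².
Here τ₀ = 1/9.5 = 0.105263 and τ_data = 27/19.7 = 1.370558, so τ_n = 1.475821.
Rearranging for μ₀: μ₀ = (μ_n·τ_n − τ_data·x̄)/τ₀ = (9.9307·1.475821 − 1.370558·11.4) / 0.105263 = -0.968426/0.105263 ≈ -9.2.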